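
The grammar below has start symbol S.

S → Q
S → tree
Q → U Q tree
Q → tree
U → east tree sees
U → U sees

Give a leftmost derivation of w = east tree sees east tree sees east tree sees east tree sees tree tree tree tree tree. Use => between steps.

S => Q   [S → Q]
Q => U Q tree   [Q → U Q tree]
U Q tree => east tree sees Q tree   [U → east tree sees]
east tree sees Q tree => east tree sees U Q tree tree   [Q → U Q tree]
east tree sees U Q tree tree => east tree sees east tree sees Q tree tree   [U → east tree sees]
east tree sees east tree sees Q tree tree => east tree sees east tree sees U Q tree tree tree   [Q → U Q tree]
east tree sees east tree sees U Q tree tree tree => east tree sees east tree sees east tree sees Q tree tree tree   [U → east tree sees]
east tree sees east tree sees east tree sees Q tree tree tree => east tree sees east tree sees east tree sees U Q tree tree tree tree   [Q → U Q tree]
east tree sees east tree sees east tree sees U Q tree tree tree tree => east tree sees east tree sees east tree sees east tree sees Q tree tree tree tree   [U → east tree sees]
east tree sees east tree sees east tree sees east tree sees Q tree tree tree tree => east tree sees east tree sees east tree sees east tree sees tree tree tree tree tree   [Q → tree]

S => Q => U Q tree => east tree sees Q tree => east tree sees U Q tree tree => east tree sees east tree sees Q tree tree => east tree sees east tree sees U Q tree tree tree => east tree sees east tree sees east tree sees Q tree tree tree => east tree sees east tree sees east tree sees U Q tree tree tree tree => east tree sees east tree sees east tree sees east tree sees Q tree tree tree tree => east tree sees east tree sees east tree sees east tree sees tree tree tree tree tree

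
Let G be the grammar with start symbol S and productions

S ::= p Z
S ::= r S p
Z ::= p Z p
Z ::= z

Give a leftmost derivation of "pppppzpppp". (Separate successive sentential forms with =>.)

S => pZ => ppZp => pppZpp => ppppZppp => pppppZpppp => pppppzpppp

S => pZ   [S ::= p Z]
pZ => ppZp   [Z ::= p Z p]
ppZp => pppZpp   [Z ::= p Z p]
pppZpp => ppppZppp   [Z ::= p Z p]
ppppZppp => pppppZpppp   [Z ::= p Z p]
pppppZpppp => pppppzpppp   [Z ::= z]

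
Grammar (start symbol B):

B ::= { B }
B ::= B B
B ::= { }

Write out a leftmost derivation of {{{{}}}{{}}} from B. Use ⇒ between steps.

B ⇒ {B} ⇒ {BB} ⇒ {{B}B} ⇒ {{{B}}B} ⇒ {{{{}}}B} ⇒ {{{{}}}{B}} ⇒ {{{{}}}{{}}}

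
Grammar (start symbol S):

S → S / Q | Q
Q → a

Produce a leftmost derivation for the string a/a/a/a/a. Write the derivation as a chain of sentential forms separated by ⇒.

S ⇒ S/Q ⇒ S/Q/Q ⇒ S/Q/Q/Q ⇒ S/Q/Q/Q/Q ⇒ Q/Q/Q/Q/Q ⇒ a/Q/Q/Q/Q ⇒ a/a/Q/Q/Q ⇒ a/a/a/Q/Q ⇒ a/a/a/a/Q ⇒ a/a/a/a/a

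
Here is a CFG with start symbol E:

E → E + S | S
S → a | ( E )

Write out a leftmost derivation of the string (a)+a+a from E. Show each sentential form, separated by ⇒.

E ⇒ E+S ⇒ E+S+S ⇒ S+S+S ⇒ (E)+S+S ⇒ (S)+S+S ⇒ (a)+S+S ⇒ (a)+a+S ⇒ (a)+a+a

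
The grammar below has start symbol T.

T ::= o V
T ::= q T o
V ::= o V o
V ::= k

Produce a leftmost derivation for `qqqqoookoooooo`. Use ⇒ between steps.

T ⇒ qTo ⇒ qqToo ⇒ qqqTooo ⇒ qqqqToooo ⇒ qqqqoVoooo ⇒ qqqqooVooooo ⇒ qqqqoooVoooooo ⇒ qqqqoookoooooo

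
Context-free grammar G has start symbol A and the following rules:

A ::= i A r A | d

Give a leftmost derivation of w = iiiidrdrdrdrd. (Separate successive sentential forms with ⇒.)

A ⇒ iArA ⇒ iiArArA ⇒ iiiArArArA ⇒ iiiiArArArArA ⇒ iiiidrArArArA ⇒ iiiidrdrArArA ⇒ iiiidrdrdrArA ⇒ iiiidrdrdrdrA ⇒ iiiidrdrdrdrd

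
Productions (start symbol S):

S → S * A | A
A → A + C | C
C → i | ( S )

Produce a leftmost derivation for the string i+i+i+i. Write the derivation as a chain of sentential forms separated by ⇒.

S⇒A⇒A+C⇒A+C+C⇒A+C+C+C⇒C+C+C+C⇒i+C+C+C⇒i+i+C+C⇒i+i+i+C⇒i+i+i+i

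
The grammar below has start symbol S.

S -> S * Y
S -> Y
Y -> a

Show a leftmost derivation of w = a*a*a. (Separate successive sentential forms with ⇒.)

S⇒S*Y⇒S*Y*Y⇒Y*Y*Y⇒a*Y*Y⇒a*a*Y⇒a*a*a

S ⇒ S*Y   [S -> S * Y]
S*Y ⇒ S*Y*Y   [S -> S * Y]
S*Y*Y ⇒ Y*Y*Y   [S -> Y]
Y*Y*Y ⇒ a*Y*Y   [Y -> a]
a*Y*Y ⇒ a*a*Y   [Y -> a]
a*a*Y ⇒ a*a*a   [Y -> a]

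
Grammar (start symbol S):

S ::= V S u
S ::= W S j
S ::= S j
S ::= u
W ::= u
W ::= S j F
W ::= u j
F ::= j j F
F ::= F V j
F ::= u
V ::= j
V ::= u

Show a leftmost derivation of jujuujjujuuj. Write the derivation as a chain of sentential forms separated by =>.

S => WSj => SjFSj => VSujFSj => jSujFSj => jSjujFSj => jWSjjujFSj => jSjFSjjujFSj => jujFSjjujFSj => jujuSjjujFSj => jujuujjujFSj => jujuujjujuSj => jujuujjujuuj

S => WSj   [S ::= W S j]
WSj => SjFSj   [W ::= S j F]
SjFSj => VSujFSj   [S ::= V S u]
VSujFSj => jSujFSj   [V ::= j]
jSujFSj => jSjujFSj   [S ::= S j]
jSjujFSj => jWSjjujFSj   [S ::= W S j]
jWSjjujFSj => jSjFSjjujFSj   [W ::= S j F]
jSjFSjjujFSj => jujFSjjujFSj   [S ::= u]
jujFSjjujFSj => jujuSjjujFSj   [F ::= u]
jujuSjjujFSj => jujuujjujFSj   [S ::= u]
jujuujjujFSj => jujuujjujuSj   [F ::= u]
jujuujjujuSj => jujuujjujuuj   [S ::= u]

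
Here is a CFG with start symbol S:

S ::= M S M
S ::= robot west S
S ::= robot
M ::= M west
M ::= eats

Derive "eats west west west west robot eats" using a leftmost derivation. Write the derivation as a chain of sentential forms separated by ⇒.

S ⇒ M S M ⇒ M west S M ⇒ M west west S M ⇒ M west west west S M ⇒ M west west west west S M ⇒ eats west west west west S M ⇒ eats west west west west robot M ⇒ eats west west west west robot eats

S ⇒ M S M   [S ::= M S M]
M S M ⇒ M west S M   [M ::= M west]
M west S M ⇒ M west west S M   [M ::= M west]
M west west S M ⇒ M west west west S M   [M ::= M west]
M west west west S M ⇒ M west west west west S M   [M ::= M west]
M west west west west S M ⇒ eats west west west west S M   [M ::= eats]
eats west west west west S M ⇒ eats west west west west robot M   [S ::= robot]
eats west west west west robot M ⇒ eats west west west west robot eats   [M ::= eats]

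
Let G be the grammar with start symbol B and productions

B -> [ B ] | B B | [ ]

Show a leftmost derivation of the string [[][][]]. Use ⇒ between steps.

B ⇒ [B] ⇒ [BB] ⇒ [BBB] ⇒ [[]BB] ⇒ [[][]B] ⇒ [[][][]]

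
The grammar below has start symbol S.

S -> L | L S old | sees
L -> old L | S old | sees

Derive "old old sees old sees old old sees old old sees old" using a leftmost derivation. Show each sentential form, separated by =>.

S => L S old   [S -> L S old]
L S old => S old S old   [L -> S old]
S old S old => L S old old S old   [S -> L S old]
L S old old S old => S old S old old S old   [L -> S old]
S old S old old S old => L S old old S old old S old   [S -> L S old]
L S old old S old old S old => old L S old old S old old S old   [L -> old L]
old L S old old S old old S old => old old L S old old S old old S old   [L -> old L]
old old L S old old S old old S old => old old sees S old old S old old S old   [L -> sees]
old old sees S old old S old old S old => old old sees L old old S old old S old   [S -> L]
old old sees L old old S old old S old => old old sees old L old old S old old S old   [L -> old L]
old old sees old L old old S old old S old => old old sees old sees old old S old old S old   [L -> sees]
old old sees old sees old old S old old S old => old old sees old sees old old sees old old S old   [S -> sees]
old old sees old sees old old sees old old S old => old old sees old sees old old sees old old sees old   [S -> sees]

S => L S old => S old S old => L S old old S old => S old S old old S old => L S old old S old old S old => old L S old old S old old S old => old old L S old old S old old S old => old old sees S old old S old old S old => old old sees L old old S old old S old => old old sees old L old old S old old S old => old old sees old sees old old S old old S old => old old sees old sees old old sees old old S old => old old sees old sees old old sees old old sees old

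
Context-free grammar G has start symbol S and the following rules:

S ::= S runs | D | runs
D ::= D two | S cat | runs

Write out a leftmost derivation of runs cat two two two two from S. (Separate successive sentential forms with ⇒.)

S ⇒ D ⇒ D two ⇒ D two two ⇒ D two two two ⇒ D two two two two ⇒ S cat two two two two ⇒ runs cat two two two two

S ⇒ D   [S ::= D]
D ⇒ D two   [D ::= D two]
D two ⇒ D two two   [D ::= D two]
D two two ⇒ D two two two   [D ::= D two]
D two two two ⇒ D two two two two   [D ::= D two]
D two two two two ⇒ S cat two two two two   [D ::= S cat]
S cat two two two two ⇒ runs cat two two two two   [S ::= runs]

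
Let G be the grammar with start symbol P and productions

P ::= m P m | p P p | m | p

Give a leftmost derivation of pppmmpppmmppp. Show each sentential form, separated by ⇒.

P ⇒ pPp   [P ::= p P p]
pPp ⇒ ppPpp   [P ::= p P p]
ppPpp ⇒ pppPppp   [P ::= p P p]
pppPppp ⇒ pppmPmppp   [P ::= m P m]
pppmPmppp ⇒ pppmmPmmppp   [P ::= m P m]
pppmmPmmppp ⇒ pppmmpPpmmppp   [P ::= p P p]
pppmmpPpmmppp ⇒ pppmmpppmmppp   [P ::= p]

P ⇒ pPp ⇒ ppPpp ⇒ pppPppp ⇒ pppmPmppp ⇒ pppmmPmmppp ⇒ pppmmpPpmmppp ⇒ pppmmpppmmppp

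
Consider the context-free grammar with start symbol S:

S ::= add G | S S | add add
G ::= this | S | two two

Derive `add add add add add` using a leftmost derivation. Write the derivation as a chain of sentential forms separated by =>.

S => add G => add S => add S S => add add add S => add add add add add

S => add G   [S ::= add G]
add G => add S   [G ::= S]
add S => add S S   [S ::= S S]
add S S => add add add S   [S ::= add add]
add add add S => add add add add add   [S ::= add add]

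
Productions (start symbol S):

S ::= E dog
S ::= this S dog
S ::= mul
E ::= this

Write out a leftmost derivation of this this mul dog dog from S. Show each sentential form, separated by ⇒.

S ⇒ this S dog ⇒ this this S dog dog ⇒ this this mul dog dog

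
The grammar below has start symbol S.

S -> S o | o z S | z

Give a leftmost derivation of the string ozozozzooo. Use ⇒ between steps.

S ⇒ ozS ⇒ ozozS ⇒ ozozSo ⇒ ozozSoo ⇒ ozozozSoo ⇒ ozozozSooo ⇒ ozozozzooo

S ⇒ ozS   [S -> o z S]
ozS ⇒ ozozS   [S -> o z S]
ozozS ⇒ ozozSo   [S -> S o]
ozozSo ⇒ ozozSoo   [S -> S o]
ozozSoo ⇒ ozozozSoo   [S -> o z S]
ozozozSoo ⇒ ozozozSooo   [S -> S o]
ozozozSooo ⇒ ozozozzooo   [S -> z]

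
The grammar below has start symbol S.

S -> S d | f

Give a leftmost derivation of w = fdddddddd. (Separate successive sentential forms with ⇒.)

S ⇒ Sd   [S -> S d]
Sd ⇒ Sdd   [S -> S d]
Sdd ⇒ Sddd   [S -> S d]
Sddd ⇒ Sdddd   [S -> S d]
Sdddd ⇒ Sddddd   [S -> S d]
Sddddd ⇒ Sdddddd   [S -> S d]
Sdddddd ⇒ Sddddddd   [S -> S d]
Sddddddd ⇒ Sdddddddd   [S -> S d]
Sdddddddd ⇒ fdddddddd   [S -> f]

S⇒Sd⇒Sdd⇒Sddd⇒Sdddd⇒Sddddd⇒Sdddddd⇒Sddddddd⇒Sdddddddd⇒fdddddddd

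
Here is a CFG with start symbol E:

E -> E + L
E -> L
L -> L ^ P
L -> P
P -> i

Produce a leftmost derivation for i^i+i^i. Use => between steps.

E => E+L => L+L => L^P+L => P^P+L => i^P+L => i^i+L => i^i+L^P => i^i+P^P => i^i+i^P => i^i+i^i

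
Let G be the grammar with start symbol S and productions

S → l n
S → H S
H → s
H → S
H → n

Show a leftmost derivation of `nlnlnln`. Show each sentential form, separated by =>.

S => HS => nS => nHS => nSS => nHSS => nSSS => nlnSS => nlnlnS => nlnlnln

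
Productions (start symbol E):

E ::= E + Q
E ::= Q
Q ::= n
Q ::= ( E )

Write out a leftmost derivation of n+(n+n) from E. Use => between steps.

E => E+Q => Q+Q => n+Q => n+(E) => n+(E+Q) => n+(Q+Q) => n+(n+Q) => n+(n+n)

E => E+Q   [E ::= E + Q]
E+Q => Q+Q   [E ::= Q]
Q+Q => n+Q   [Q ::= n]
n+Q => n+(E)   [Q ::= ( E )]
n+(E) => n+(E+Q)   [E ::= E + Q]
n+(E+Q) => n+(Q+Q)   [E ::= Q]
n+(Q+Q) => n+(n+Q)   [Q ::= n]
n+(n+Q) => n+(n+n)   [Q ::= n]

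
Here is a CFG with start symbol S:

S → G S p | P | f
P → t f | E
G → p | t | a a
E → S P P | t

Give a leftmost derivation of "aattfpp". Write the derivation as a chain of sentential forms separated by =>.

S => GSp => aaSp => aaGSpp => aatSpp => aatPpp => aattfpp

S => GSp   [S → G S p]
GSp => aaSp   [G → a a]
aaSp => aaGSpp   [S → G S p]
aaGSpp => aatSpp   [G → t]
aatSpp => aatPpp   [S → P]
aatPpp => aattfpp   [P → t f]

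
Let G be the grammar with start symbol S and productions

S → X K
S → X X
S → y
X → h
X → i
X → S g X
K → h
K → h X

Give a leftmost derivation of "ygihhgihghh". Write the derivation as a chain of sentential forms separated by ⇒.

S ⇒ XK ⇒ SgXK ⇒ ygXK ⇒ ygSgXK ⇒ ygXXgXK ⇒ ygSgXXgXK ⇒ ygXKgXXgXK ⇒ ygiKgXXgXK ⇒ ygihXgXXgXK ⇒ ygihhgXXgXK ⇒ ygihhgiXgXK ⇒ ygihhgihgXK ⇒ ygihhgihghK ⇒ ygihhgihghh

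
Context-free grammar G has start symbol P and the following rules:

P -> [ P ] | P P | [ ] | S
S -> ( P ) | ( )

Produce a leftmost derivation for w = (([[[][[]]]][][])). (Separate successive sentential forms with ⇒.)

P ⇒ S ⇒ (P) ⇒ (S) ⇒ ((P)) ⇒ ((PP)) ⇒ ((PPP)) ⇒ (([P]PP)) ⇒ (([[P]]PP)) ⇒ (([[PP]]PP)) ⇒ (([[[]P]]PP)) ⇒ (([[[][P]]]PP)) ⇒ (([[[][[]]]]PP)) ⇒ (([[[][[]]]][]P)) ⇒ (([[[][[]]]][][]))

P ⇒ S   [P -> S]
S ⇒ (P)   [S -> ( P )]
(P) ⇒ (S)   [P -> S]
(S) ⇒ ((P))   [S -> ( P )]
((P)) ⇒ ((PP))   [P -> P P]
((PP)) ⇒ ((PPP))   [P -> P P]
((PPP)) ⇒ (([P]PP))   [P -> [ P ]]
(([P]PP)) ⇒ (([[P]]PP))   [P -> [ P ]]
(([[P]]PP)) ⇒ (([[PP]]PP))   [P -> P P]
(([[PP]]PP)) ⇒ (([[[]P]]PP))   [P -> [ ]]
(([[[]P]]PP)) ⇒ (([[[][P]]]PP))   [P -> [ P ]]
(([[[][P]]]PP)) ⇒ (([[[][[]]]]PP))   [P -> [ ]]
(([[[][[]]]]PP)) ⇒ (([[[][[]]]][]P))   [P -> [ ]]
(([[[][[]]]][]P)) ⇒ (([[[][[]]]][][]))   [P -> [ ]]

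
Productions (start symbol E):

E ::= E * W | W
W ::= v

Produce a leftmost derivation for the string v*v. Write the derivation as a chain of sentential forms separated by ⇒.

E ⇒ E*W ⇒ W*W ⇒ v*W ⇒ v*v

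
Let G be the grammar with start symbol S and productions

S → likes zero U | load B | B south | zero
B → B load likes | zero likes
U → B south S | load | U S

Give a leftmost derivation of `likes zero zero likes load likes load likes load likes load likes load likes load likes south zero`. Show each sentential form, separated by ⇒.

S ⇒ likes zero U   [S → likes zero U]
likes zero U ⇒ likes zero B south S   [U → B south S]
likes zero B south S ⇒ likes zero B load likes south S   [B → B load likes]
likes zero B load likes south S ⇒ likes zero B load likes load likes south S   [B → B load likes]
likes zero B load likes load likes south S ⇒ likes zero B load likes load likes load likes south S   [B → B load likes]
likes zero B load likes load likes load likes south S ⇒ likes zero B load likes load likes load likes load likes south S   [B → B load likes]
likes zero B load likes load likes load likes load likes south S ⇒ likes zero B load likes load likes load likes load likes load likes south S   [B → B load likes]
likes zero B load likes load likes load likes load likes load likes south S ⇒ likes zero B load likes load likes load likes load likes load likes load likes south S   [B → B load likes]
likes zero B load likes load likes load likes load likes load likes load likes south S ⇒ likes zero zero likes load likes load likes load likes load likes load likes load likes south S   [B → zero likes]
likes zero zero likes load likes load likes load likes load likes load likes load likes south S ⇒ likes zero zero likes load likes load likes load likes load likes load likes load likes south zero   [S → zero]

S ⇒ likes zero U ⇒ likes zero B south S ⇒ likes zero B load likes south S ⇒ likes zero B load likes load likes south S ⇒ likes zero B load likes load likes load likes south S ⇒ likes zero B load likes load likes load likes load likes south S ⇒ likes zero B load likes load likes load likes load likes load likes south S ⇒ likes zero B load likes load likes load likes load likes load likes load likes south S ⇒ likes zero zero likes load likes load likes load likes load likes load likes load likes south S ⇒ likes zero zero likes load likes load likes load likes load likes load likes load likes south zero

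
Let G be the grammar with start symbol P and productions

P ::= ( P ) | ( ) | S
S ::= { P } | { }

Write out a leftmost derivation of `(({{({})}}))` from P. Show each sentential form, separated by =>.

P => (P)   [P ::= ( P )]
(P) => ((P))   [P ::= ( P )]
((P)) => ((S))   [P ::= S]
((S)) => (({P}))   [S ::= { P }]
(({P})) => (({S}))   [P ::= S]
(({S})) => (({{P}}))   [S ::= { P }]
(({{P}})) => (({{(P)}}))   [P ::= ( P )]
(({{(P)}})) => (({{(S)}}))   [P ::= S]
(({{(S)}})) => (({{({})}}))   [S ::= { }]

P => (P) => ((P)) => ((S)) => (({P})) => (({S})) => (({{P}})) => (({{(P)}})) => (({{(S)}})) => (({{({})}}))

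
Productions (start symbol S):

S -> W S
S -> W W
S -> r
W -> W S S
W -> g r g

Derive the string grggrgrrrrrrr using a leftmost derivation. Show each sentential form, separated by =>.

S => WS => grgS => grgWS => grgWSSS => grgWSSSSS => grgWSSSSSSS => grggrgSSSSSSS => grggrgrSSSSSS => grggrgrrSSSSS => grggrgrrrSSSS => grggrgrrrrSSS => grggrgrrrrrSS => grggrgrrrrrrS => grggrgrrrrrrr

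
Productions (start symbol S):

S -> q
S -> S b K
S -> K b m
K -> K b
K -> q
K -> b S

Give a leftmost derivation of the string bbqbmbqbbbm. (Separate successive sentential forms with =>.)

S=>Kbm=>Kbbm=>Kbbbm=>bSbbbm=>bSbKbbbm=>bKbmbKbbbm=>bbSbmbKbbbm=>bbqbmbKbbbm=>bbqbmbqbbbm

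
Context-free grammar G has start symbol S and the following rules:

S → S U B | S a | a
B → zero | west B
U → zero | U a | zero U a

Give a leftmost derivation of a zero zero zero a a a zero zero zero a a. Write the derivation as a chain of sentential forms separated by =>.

S => S a   [S → S a]
S a => S a a   [S → S a]
S a a => S U B a a   [S → S U B]
S U B a a => S U B U B a a   [S → S U B]
S U B U B a a => a U B U B a a   [S → a]
a U B U B a a => a U a B U B a a   [U → U a]
a U a B U B a a => a zero U a a B U B a a   [U → zero U a]
a zero U a a B U B a a => a zero zero U a a a B U B a a   [U → zero U a]
a zero zero U a a a B U B a a => a zero zero zero a a a B U B a a   [U → zero]
a zero zero zero a a a B U B a a => a zero zero zero a a a zero U B a a   [B → zero]
a zero zero zero a a a zero U B a a => a zero zero zero a a a zero zero B a a   [U → zero]
a zero zero zero a a a zero zero B a a => a zero zero zero a a a zero zero zero a a   [B → zero]

S => S a => S a a => S U B a a => S U B U B a a => a U B U B a a => a U a B U B a a => a zero U a a B U B a a => a zero zero U a a a B U B a a => a zero zero zero a a a B U B a a => a zero zero zero a a a zero U B a a => a zero zero zero a a a zero zero B a a => a zero zero zero a a a zero zero zero a a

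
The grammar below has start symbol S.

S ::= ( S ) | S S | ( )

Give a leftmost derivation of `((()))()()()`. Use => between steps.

S=>SS=>SSS=>SSSS=>(S)SSS=>((S))SSS=>((()))SSS=>((()))()SS=>((()))()()S=>((()))()()()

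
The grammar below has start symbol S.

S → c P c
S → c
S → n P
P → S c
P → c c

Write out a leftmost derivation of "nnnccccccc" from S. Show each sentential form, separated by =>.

S=>nP=>nSc=>nnPc=>nnScc=>nnnPcc=>nnnSccc=>nnncPcccc=>nnnccccccc

S => nP   [S → n P]
nP => nSc   [P → S c]
nSc => nnPc   [S → n P]
nnPc => nnScc   [P → S c]
nnScc => nnnPcc   [S → n P]
nnnPcc => nnnSccc   [P → S c]
nnnSccc => nnncPcccc   [S → c P c]
nnncPcccc => nnnccccccc   [P → c c]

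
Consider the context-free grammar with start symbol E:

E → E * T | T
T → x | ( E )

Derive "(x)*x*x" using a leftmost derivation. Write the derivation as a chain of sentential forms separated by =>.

E => E*T   [E → E * T]
E*T => E*T*T   [E → E * T]
E*T*T => T*T*T   [E → T]
T*T*T => (E)*T*T   [T → ( E )]
(E)*T*T => (T)*T*T   [E → T]
(T)*T*T => (x)*T*T   [T → x]
(x)*T*T => (x)*x*T   [T → x]
(x)*x*T => (x)*x*x   [T → x]

E => E*T => E*T*T => T*T*T => (E)*T*T => (T)*T*T => (x)*T*T => (x)*x*T => (x)*x*x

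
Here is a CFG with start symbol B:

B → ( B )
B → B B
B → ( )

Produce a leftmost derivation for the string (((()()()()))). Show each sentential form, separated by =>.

B=>(B)=>((B))=>(((B)))=>(((BB)))=>(((BBB)))=>(((BBBB)))=>(((()BBB)))=>(((()()BB)))=>(((()()()B)))=>(((()()()())))

B => (B)   [B → ( B )]
(B) => ((B))   [B → ( B )]
((B)) => (((B)))   [B → ( B )]
(((B))) => (((BB)))   [B → B B]
(((BB))) => (((BBB)))   [B → B B]
(((BBB))) => (((BBBB)))   [B → B B]
(((BBBB))) => (((()BBB)))   [B → ( )]
(((()BBB))) => (((()()BB)))   [B → ( )]
(((()()BB))) => (((()()()B)))   [B → ( )]
(((()()()B))) => (((()()()())))   [B → ( )]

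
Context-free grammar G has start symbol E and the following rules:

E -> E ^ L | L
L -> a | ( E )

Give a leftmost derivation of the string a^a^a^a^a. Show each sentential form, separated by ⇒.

E ⇒ E^L   [E -> E ^ L]
E^L ⇒ E^L^L   [E -> E ^ L]
E^L^L ⇒ E^L^L^L   [E -> E ^ L]
E^L^L^L ⇒ E^L^L^L^L   [E -> E ^ L]
E^L^L^L^L ⇒ L^L^L^L^L   [E -> L]
L^L^L^L^L ⇒ a^L^L^L^L   [L -> a]
a^L^L^L^L ⇒ a^a^L^L^L   [L -> a]
a^a^L^L^L ⇒ a^a^a^L^L   [L -> a]
a^a^a^L^L ⇒ a^a^a^a^L   [L -> a]
a^a^a^a^L ⇒ a^a^a^a^a   [L -> a]

E⇒E^L⇒E^L^L⇒E^L^L^L⇒E^L^L^L^L⇒L^L^L^L^L⇒a^L^L^L^L⇒a^a^L^L^L⇒a^a^a^L^L⇒a^a^a^a^L⇒a^a^a^a^a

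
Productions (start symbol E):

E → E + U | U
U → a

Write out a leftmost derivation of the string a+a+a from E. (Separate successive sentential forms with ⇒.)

E ⇒ E+U   [E → E + U]
E+U ⇒ E+U+U   [E → E + U]
E+U+U ⇒ U+U+U   [E → U]
U+U+U ⇒ a+U+U   [U → a]
a+U+U ⇒ a+a+U   [U → a]
a+a+U ⇒ a+a+a   [U → a]

E ⇒ E+U ⇒ E+U+U ⇒ U+U+U ⇒ a+U+U ⇒ a+a+U ⇒ a+a+a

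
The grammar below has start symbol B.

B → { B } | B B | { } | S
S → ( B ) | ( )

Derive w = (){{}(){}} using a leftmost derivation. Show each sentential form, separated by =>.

B=>BB=>SB=>()B=>(){B}=>(){BB}=>(){BBB}=>(){{}BB}=>(){{}SB}=>(){{}()B}=>(){{}(){}}

B => BB   [B → B B]
BB => SB   [B → S]
SB => ()B   [S → ( )]
()B => (){B}   [B → { B }]
(){B} => (){BB}   [B → B B]
(){BB} => (){BBB}   [B → B B]
(){BBB} => (){{}BB}   [B → { }]
(){{}BB} => (){{}SB}   [B → S]
(){{}SB} => (){{}()B}   [S → ( )]
(){{}()B} => (){{}(){}}   [B → { }]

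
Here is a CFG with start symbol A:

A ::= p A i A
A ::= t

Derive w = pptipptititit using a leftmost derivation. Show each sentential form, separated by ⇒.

A ⇒ pAiA ⇒ ppAiAiA ⇒ pptiAiA ⇒ pptipAiAiA ⇒ pptippAiAiAiA ⇒ pptipptiAiAiA ⇒ pptipptitiAiA ⇒ pptipptititiA ⇒ pptipptititit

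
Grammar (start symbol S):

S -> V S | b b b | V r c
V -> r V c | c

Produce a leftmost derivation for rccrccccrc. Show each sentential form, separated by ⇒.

S ⇒ VS   [S -> V S]
VS ⇒ rVcS   [V -> r V c]
rVcS ⇒ rccS   [V -> c]
rccS ⇒ rccVS   [S -> V S]
rccVS ⇒ rccrVcS   [V -> r V c]
rccrVcS ⇒ rccrccS   [V -> c]
rccrccS ⇒ rccrccVS   [S -> V S]
rccrccVS ⇒ rccrcccS   [V -> c]
rccrcccS ⇒ rccrcccVrc   [S -> V r c]
rccrcccVrc ⇒ rccrccccrc   [V -> c]

S⇒VS⇒rVcS⇒rccS⇒rccVS⇒rccrVcS⇒rccrccS⇒rccrccVS⇒rccrcccS⇒rccrcccVrc⇒rccrccccrc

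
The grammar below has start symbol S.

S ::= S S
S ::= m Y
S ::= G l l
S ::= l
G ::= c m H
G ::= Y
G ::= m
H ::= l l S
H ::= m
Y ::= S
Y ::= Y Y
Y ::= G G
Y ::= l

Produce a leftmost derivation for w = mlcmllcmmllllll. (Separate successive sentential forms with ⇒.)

S⇒mY⇒mYY⇒mlY⇒mlYY⇒mlSY⇒mlGllY⇒mlcmHllY⇒mlcmllSllY⇒mlcmllSSllY⇒mlcmllGllSllY⇒mlcmllcmHllSllY⇒mlcmllcmmllSllY⇒mlcmllcmmlllllY⇒mlcmllcmmllllll

S ⇒ mY   [S ::= m Y]
mY ⇒ mYY   [Y ::= Y Y]
mYY ⇒ mlY   [Y ::= l]
mlY ⇒ mlYY   [Y ::= Y Y]
mlYY ⇒ mlSY   [Y ::= S]
mlSY ⇒ mlGllY   [S ::= G l l]
mlGllY ⇒ mlcmHllY   [G ::= c m H]
mlcmHllY ⇒ mlcmllSllY   [H ::= l l S]
mlcmllSllY ⇒ mlcmllSSllY   [S ::= S S]
mlcmllSSllY ⇒ mlcmllGllSllY   [S ::= G l l]
mlcmllGllSllY ⇒ mlcmllcmHllSllY   [G ::= c m H]
mlcmllcmHllSllY ⇒ mlcmllcmmllSllY   [H ::= m]
mlcmllcmmllSllY ⇒ mlcmllcmmlllllY   [S ::= l]
mlcmllcmmlllllY ⇒ mlcmllcmmllllll   [Y ::= l]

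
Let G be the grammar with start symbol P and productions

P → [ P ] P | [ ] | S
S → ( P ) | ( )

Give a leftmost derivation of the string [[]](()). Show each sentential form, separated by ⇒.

P ⇒ [P]P ⇒ [[]]P ⇒ [[]]S ⇒ [[]](P) ⇒ [[]](S) ⇒ [[]](())

P ⇒ [P]P   [P → [ P ] P]
[P]P ⇒ [[]]P   [P → [ ]]
[[]]P ⇒ [[]]S   [P → S]
[[]]S ⇒ [[]](P)   [S → ( P )]
[[]](P) ⇒ [[]](S)   [P → S]
[[]](S) ⇒ [[]](())   [S → ( )]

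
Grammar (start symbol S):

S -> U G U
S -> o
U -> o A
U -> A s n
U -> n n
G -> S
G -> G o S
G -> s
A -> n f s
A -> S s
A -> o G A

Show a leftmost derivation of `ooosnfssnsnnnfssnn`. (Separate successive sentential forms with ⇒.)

S ⇒ UGU   [S -> U G U]
UGU ⇒ oAGU   [U -> o A]
oAGU ⇒ ooGAGU   [A -> o G A]
ooGAGU ⇒ ooSAGU   [G -> S]
ooSAGU ⇒ ooUGUAGU   [S -> U G U]
ooUGUAGU ⇒ ooAsnGUAGU   [U -> A s n]
ooAsnGUAGU ⇒ oooGAsnGUAGU   [A -> o G A]
oooGAsnGUAGU ⇒ ooosAsnGUAGU   [G -> s]
ooosAsnGUAGU ⇒ ooosnfssnGUAGU   [A -> n f s]
ooosnfssnGUAGU ⇒ ooosnfssnsUAGU   [G -> s]
ooosnfssnsUAGU ⇒ ooosnfssnsnnAGU   [U -> n n]
ooosnfssnsnnAGU ⇒ ooosnfssnsnnnfsGU   [A -> n f s]
ooosnfssnsnnnfsGU ⇒ ooosnfssnsnnnfssU   [G -> s]
ooosnfssnsnnnfssU ⇒ ooosnfssnsnnnfssnn   [U -> n n]

S ⇒ UGU ⇒ oAGU ⇒ ooGAGU ⇒ ooSAGU ⇒ ooUGUAGU ⇒ ooAsnGUAGU ⇒ oooGAsnGUAGU ⇒ ooosAsnGUAGU ⇒ ooosnfssnGUAGU ⇒ ooosnfssnsUAGU ⇒ ooosnfssnsnnAGU ⇒ ooosnfssnsnnnfsGU ⇒ ooosnfssnsnnnfssU ⇒ ooosnfssnsnnnfssnn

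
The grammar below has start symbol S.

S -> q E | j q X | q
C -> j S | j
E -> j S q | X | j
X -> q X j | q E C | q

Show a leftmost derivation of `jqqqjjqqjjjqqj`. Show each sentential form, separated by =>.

S => jqX   [S -> j q X]
jqX => jqqEC   [X -> q E C]
jqqEC => jqqXC   [E -> X]
jqqXC => jqqqECC   [X -> q E C]
jqqqECC => jqqqjCC   [E -> j]
jqqqjCC => jqqqjjSC   [C -> j S]
jqqqjjSC => jqqqjjqEC   [S -> q E]
jqqqjjqEC => jqqqjjqXC   [E -> X]
jqqqjjqXC => jqqqjjqqECC   [X -> q E C]
jqqqjjqqECC => jqqqjjqqjCC   [E -> j]
jqqqjjqqjCC => jqqqjjqqjjSC   [C -> j S]
jqqqjjqqjjSC => jqqqjjqqjjjqXC   [S -> j q X]
jqqqjjqqjjjqXC => jqqqjjqqjjjqqC   [X -> q]
jqqqjjqqjjjqqC => jqqqjjqqjjjqqj   [C -> j]

S => jqX => jqqEC => jqqXC => jqqqECC => jqqqjCC => jqqqjjSC => jqqqjjqEC => jqqqjjqXC => jqqqjjqqECC => jqqqjjqqjCC => jqqqjjqqjjSC => jqqqjjqqjjjqXC => jqqqjjqqjjjqqC => jqqqjjqqjjjqqj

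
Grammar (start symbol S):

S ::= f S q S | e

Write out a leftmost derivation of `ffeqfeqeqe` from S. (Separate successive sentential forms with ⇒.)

S ⇒ fSqS ⇒ ffSqSqS ⇒ ffeqSqS ⇒ ffeqfSqSqS ⇒ ffeqfeqSqS ⇒ ffeqfeqeqS ⇒ ffeqfeqeqe

S ⇒ fSqS   [S ::= f S q S]
fSqS ⇒ ffSqSqS   [S ::= f S q S]
ffSqSqS ⇒ ffeqSqS   [S ::= e]
ffeqSqS ⇒ ffeqfSqSqS   [S ::= f S q S]
ffeqfSqSqS ⇒ ffeqfeqSqS   [S ::= e]
ffeqfeqSqS ⇒ ffeqfeqeqS   [S ::= e]
ffeqfeqeqS ⇒ ffeqfeqeqe   [S ::= e]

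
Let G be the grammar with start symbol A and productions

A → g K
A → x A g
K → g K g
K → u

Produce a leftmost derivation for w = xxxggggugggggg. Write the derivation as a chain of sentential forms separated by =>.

A => xAg   [A → x A g]
xAg => xxAgg   [A → x A g]
xxAgg => xxxAggg   [A → x A g]
xxxAggg => xxxgKggg   [A → g K]
xxxgKggg => xxxggKgggg   [K → g K g]
xxxggKgggg => xxxgggKggggg   [K → g K g]
xxxgggKggggg => xxxggggKgggggg   [K → g K g]
xxxggggKgggggg => xxxggggugggggg   [K → u]

A => xAg => xxAgg => xxxAggg => xxxgKggg => xxxggKgggg => xxxgggKggggg => xxxggggKgggggg => xxxggggugggggg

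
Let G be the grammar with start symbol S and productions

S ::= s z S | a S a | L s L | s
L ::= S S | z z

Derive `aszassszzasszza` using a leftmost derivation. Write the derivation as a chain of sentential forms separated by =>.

S => aSa   [S ::= a S a]
aSa => aszSa   [S ::= s z S]
aszSa => aszLsLa   [S ::= L s L]
aszLsLa => aszSSsLa   [L ::= S S]
aszSSsLa => aszaSaSsLa   [S ::= a S a]
aszaSaSsLa => aszaLsLaSsLa   [S ::= L s L]
aszaLsLaSsLa => aszaSSsLaSsLa   [L ::= S S]
aszaSSsLaSsLa => aszasSsLaSsLa   [S ::= s]
aszasSsLaSsLa => aszasssLaSsLa   [S ::= s]
aszasssLaSsLa => aszassszzaSsLa   [L ::= z z]
aszassszzaSsLa => aszassszzassLa   [S ::= s]
aszassszzassLa => aszassszzasszza   [L ::= z z]

S=>aSa=>aszSa=>aszLsLa=>aszSSsLa=>aszaSaSsLa=>aszaLsLaSsLa=>aszaSSsLaSsLa=>aszasSsLaSsLa=>aszasssLaSsLa=>aszassszzaSsLa=>aszassszzassLa=>aszassszzasszza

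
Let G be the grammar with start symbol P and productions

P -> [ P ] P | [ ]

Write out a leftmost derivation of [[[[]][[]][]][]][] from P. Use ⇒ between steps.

P ⇒ [P]P   [P -> [ P ] P]
[P]P ⇒ [[P]P]P   [P -> [ P ] P]
[[P]P]P ⇒ [[[P]P]P]P   [P -> [ P ] P]
[[[P]P]P]P ⇒ [[[[]]P]P]P   [P -> [ ]]
[[[[]]P]P]P ⇒ [[[[]][P]P]P]P   [P -> [ P ] P]
[[[[]][P]P]P]P ⇒ [[[[]][[]]P]P]P   [P -> [ ]]
[[[[]][[]]P]P]P ⇒ [[[[]][[]][]]P]P   [P -> [ ]]
[[[[]][[]][]]P]P ⇒ [[[[]][[]][]][]]P   [P -> [ ]]
[[[[]][[]][]][]]P ⇒ [[[[]][[]][]][]][]   [P -> [ ]]

P⇒[P]P⇒[[P]P]P⇒[[[P]P]P]P⇒[[[[]]P]P]P⇒[[[[]][P]P]P]P⇒[[[[]][[]]P]P]P⇒[[[[]][[]][]]P]P⇒[[[[]][[]][]][]]P⇒[[[[]][[]][]][]][]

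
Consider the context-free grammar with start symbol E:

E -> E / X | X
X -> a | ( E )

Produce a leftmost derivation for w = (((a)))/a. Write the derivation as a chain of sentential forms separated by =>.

E=>E/X=>X/X=>(E)/X=>(X)/X=>((E))/X=>((X))/X=>(((E)))/X=>(((X)))/X=>(((a)))/X=>(((a)))/a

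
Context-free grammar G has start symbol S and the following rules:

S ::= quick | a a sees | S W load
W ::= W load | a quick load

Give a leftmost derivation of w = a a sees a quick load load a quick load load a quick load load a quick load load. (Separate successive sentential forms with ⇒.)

S ⇒ S W load   [S ::= S W load]
S W load ⇒ S W load W load   [S ::= S W load]
S W load W load ⇒ S W load W load W load   [S ::= S W load]
S W load W load W load ⇒ S W load W load W load W load   [S ::= S W load]
S W load W load W load W load ⇒ a a sees W load W load W load W load   [S ::= a a sees]
a a sees W load W load W load W load ⇒ a a sees a quick load load W load W load W load   [W ::= a quick load]
a a sees a quick load load W load W load W load ⇒ a a sees a quick load load a quick load load W load W load   [W ::= a quick load]
a a sees a quick load load a quick load load W load W load ⇒ a a sees a quick load load a quick load load a quick load load W load   [W ::= a quick load]
a a sees a quick load load a quick load load a quick load load W load ⇒ a a sees a quick load load a quick load load a quick load load a quick load load   [W ::= a quick load]

S ⇒ S W load ⇒ S W load W load ⇒ S W load W load W load ⇒ S W load W load W load W load ⇒ a a sees W load W load W load W load ⇒ a a sees a quick load load W load W load W load ⇒ a a sees a quick load load a quick load load W load W load ⇒ a a sees a quick load load a quick load load a quick load load W load ⇒ a a sees a quick load load a quick load load a quick load load a quick load load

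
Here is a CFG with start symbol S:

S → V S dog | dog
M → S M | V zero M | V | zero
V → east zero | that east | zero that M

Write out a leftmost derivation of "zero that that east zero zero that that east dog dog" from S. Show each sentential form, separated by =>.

S => V S dog   [S → V S dog]
V S dog => zero that M S dog   [V → zero that M]
zero that M S dog => zero that V zero M S dog   [M → V zero M]
zero that V zero M S dog => zero that that east zero M S dog   [V → that east]
zero that that east zero M S dog => zero that that east zero V S dog   [M → V]
zero that that east zero V S dog => zero that that east zero zero that M S dog   [V → zero that M]
zero that that east zero zero that M S dog => zero that that east zero zero that V S dog   [M → V]
zero that that east zero zero that V S dog => zero that that east zero zero that that east S dog   [V → that east]
zero that that east zero zero that that east S dog => zero that that east zero zero that that east dog dog   [S → dog]

S => V S dog => zero that M S dog => zero that V zero M S dog => zero that that east zero M S dog => zero that that east zero V S dog => zero that that east zero zero that M S dog => zero that that east zero zero that V S dog => zero that that east zero zero that that east S dog => zero that that east zero zero that that east dog dog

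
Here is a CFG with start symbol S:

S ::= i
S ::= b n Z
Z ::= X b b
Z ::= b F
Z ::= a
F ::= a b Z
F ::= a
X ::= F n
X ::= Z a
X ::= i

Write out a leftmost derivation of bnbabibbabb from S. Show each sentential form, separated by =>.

S => bnZ => bnXbb => bnZabb => bnbFabb => bnbabZabb => bnbabXbbabb => bnbabibbabb

S => bnZ   [S ::= b n Z]
bnZ => bnXbb   [Z ::= X b b]
bnXbb => bnZabb   [X ::= Z a]
bnZabb => bnbFabb   [Z ::= b F]
bnbFabb => bnbabZabb   [F ::= a b Z]
bnbabZabb => bnbabXbbabb   [Z ::= X b b]
bnbabXbbabb => bnbabibbabb   [X ::= i]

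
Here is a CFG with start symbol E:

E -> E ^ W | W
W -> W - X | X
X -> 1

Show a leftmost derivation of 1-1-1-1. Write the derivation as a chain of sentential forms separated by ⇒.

E ⇒ W   [E -> W]
W ⇒ W-X   [W -> W - X]
W-X ⇒ W-X-X   [W -> W - X]
W-X-X ⇒ W-X-X-X   [W -> W - X]
W-X-X-X ⇒ X-X-X-X   [W -> X]
X-X-X-X ⇒ 1-X-X-X   [X -> 1]
1-X-X-X ⇒ 1-1-X-X   [X -> 1]
1-1-X-X ⇒ 1-1-1-X   [X -> 1]
1-1-1-X ⇒ 1-1-1-1   [X -> 1]

E ⇒ W ⇒ W-X ⇒ W-X-X ⇒ W-X-X-X ⇒ X-X-X-X ⇒ 1-X-X-X ⇒ 1-1-X-X ⇒ 1-1-1-X ⇒ 1-1-1-1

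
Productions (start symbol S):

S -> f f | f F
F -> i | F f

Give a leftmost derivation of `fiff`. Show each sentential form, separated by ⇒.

S ⇒ fF ⇒ fFf ⇒ fFff ⇒ fiff

S ⇒ fF   [S -> f F]
fF ⇒ fFf   [F -> F f]
fFf ⇒ fFff   [F -> F f]
fFff ⇒ fiff   [F -> i]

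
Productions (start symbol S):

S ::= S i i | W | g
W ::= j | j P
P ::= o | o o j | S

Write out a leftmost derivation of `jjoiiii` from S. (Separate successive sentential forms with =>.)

S=>Sii=>Siiii=>Wiiii=>jPiiii=>jSiiii=>jWiiii=>jjPiiii=>jjoiiii

S => Sii   [S ::= S i i]
Sii => Siiii   [S ::= S i i]
Siiii => Wiiii   [S ::= W]
Wiiii => jPiiii   [W ::= j P]
jPiiii => jSiiii   [P ::= S]
jSiiii => jWiiii   [S ::= W]
jWiiii => jjPiiii   [W ::= j P]
jjPiiii => jjoiiii   [P ::= o]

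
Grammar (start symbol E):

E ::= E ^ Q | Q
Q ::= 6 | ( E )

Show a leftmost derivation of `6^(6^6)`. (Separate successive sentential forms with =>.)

E => E^Q => Q^Q => 6^Q => 6^(E) => 6^(E^Q) => 6^(Q^Q) => 6^(6^Q) => 6^(6^6)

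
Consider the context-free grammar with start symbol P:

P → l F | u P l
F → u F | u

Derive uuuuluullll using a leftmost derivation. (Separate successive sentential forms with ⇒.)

P ⇒ uPl   [P → u P l]
uPl ⇒ uuPll   [P → u P l]
uuPll ⇒ uuuPlll   [P → u P l]
uuuPlll ⇒ uuuuPllll   [P → u P l]
uuuuPllll ⇒ uuuulFllll   [P → l F]
uuuulFllll ⇒ uuuuluFllll   [F → u F]
uuuuluFllll ⇒ uuuuluullll   [F → u]

P ⇒ uPl ⇒ uuPll ⇒ uuuPlll ⇒ uuuuPllll ⇒ uuuulFllll ⇒ uuuuluFllll ⇒ uuuuluullll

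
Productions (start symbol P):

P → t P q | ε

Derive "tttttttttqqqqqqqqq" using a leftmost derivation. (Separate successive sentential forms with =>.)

P => tPq   [P → t P q]
tPq => ttPqq   [P → t P q]
ttPqq => tttPqqq   [P → t P q]
tttPqqq => ttttPqqqq   [P → t P q]
ttttPqqqq => tttttPqqqqq   [P → t P q]
tttttPqqqqq => ttttttPqqqqqq   [P → t P q]
ttttttPqqqqqq => tttttttPqqqqqqq   [P → t P q]
tttttttPqqqqqqq => ttttttttPqqqqqqqq   [P → t P q]
ttttttttPqqqqqqqq => tttttttttPqqqqqqqqq   [P → t P q]
tttttttttPqqqqqqqqq => tttttttttqqqqqqqqq   [P → ε]

P=>tPq=>ttPqq=>tttPqqq=>ttttPqqqq=>tttttPqqqqq=>ttttttPqqqqqq=>tttttttPqqqqqqq=>ttttttttPqqqqqqqq=>tttttttttPqqqqqqqqq=>tttttttttqqqqqqqqq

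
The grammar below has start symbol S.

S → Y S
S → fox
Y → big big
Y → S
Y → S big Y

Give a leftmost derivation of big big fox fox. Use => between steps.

S => Y S => big big S => big big Y S => big big S S => big big fox S => big big fox fox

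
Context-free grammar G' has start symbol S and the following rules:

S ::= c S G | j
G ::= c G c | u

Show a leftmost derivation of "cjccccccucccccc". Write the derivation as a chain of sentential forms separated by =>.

S => cSG => cjG => cjcGc => cjccGcc => cjcccGccc => cjccccGcccc => cjcccccGccccc => cjccccccGcccccc => cjccccccucccccc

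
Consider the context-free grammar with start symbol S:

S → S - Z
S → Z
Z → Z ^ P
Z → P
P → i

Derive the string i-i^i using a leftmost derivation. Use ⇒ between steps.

S ⇒ S-Z ⇒ Z-Z ⇒ P-Z ⇒ i-Z ⇒ i-Z^P ⇒ i-P^P ⇒ i-i^P ⇒ i-i^i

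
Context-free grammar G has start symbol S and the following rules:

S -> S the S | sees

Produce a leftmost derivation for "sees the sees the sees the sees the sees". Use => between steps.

S => S the S => S the S the S => S the S the S the S => S the S the S the S the S => sees the S the S the S the S => sees the sees the S the S the S => sees the sees the sees the S the S => sees the sees the sees the sees the S => sees the sees the sees the sees the sees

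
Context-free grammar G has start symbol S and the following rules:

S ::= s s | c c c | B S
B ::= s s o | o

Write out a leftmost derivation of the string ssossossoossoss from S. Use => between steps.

S => BS   [S ::= B S]
BS => ssoS   [B ::= s s o]
ssoS => ssoBS   [S ::= B S]
ssoBS => ssossoS   [B ::= s s o]
ssossoS => ssossoBS   [S ::= B S]
ssossoBS => ssossossoS   [B ::= s s o]
ssossossoS => ssossossoBS   [S ::= B S]
ssossossoBS => ssossossooS   [B ::= o]
ssossossooS => ssossossooBS   [S ::= B S]
ssossossooBS => ssossossoossoS   [B ::= s s o]
ssossossoossoS => ssossossoossoss   [S ::= s s]

S=>BS=>ssoS=>ssoBS=>ssossoS=>ssossoBS=>ssossossoS=>ssossossoBS=>ssossossooS=>ssossossooBS=>ssossossoossoS=>ssossossoossoss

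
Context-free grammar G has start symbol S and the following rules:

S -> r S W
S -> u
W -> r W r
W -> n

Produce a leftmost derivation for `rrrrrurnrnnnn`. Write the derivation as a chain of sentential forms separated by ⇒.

S ⇒ rSW ⇒ rrSWW ⇒ rrrSWWW ⇒ rrrrSWWWW ⇒ rrrrrSWWWWW ⇒ rrrrruWWWWW ⇒ rrrrrurWrWWWW ⇒ rrrrrurnrWWWW ⇒ rrrrrurnrnWWW ⇒ rrrrrurnrnnWW ⇒ rrrrrurnrnnnW ⇒ rrrrrurnrnnnn

S ⇒ rSW   [S -> r S W]
rSW ⇒ rrSWW   [S -> r S W]
rrSWW ⇒ rrrSWWW   [S -> r S W]
rrrSWWW ⇒ rrrrSWWWW   [S -> r S W]
rrrrSWWWW ⇒ rrrrrSWWWWW   [S -> r S W]
rrrrrSWWWWW ⇒ rrrrruWWWWW   [S -> u]
rrrrruWWWWW ⇒ rrrrrurWrWWWW   [W -> r W r]
rrrrrurWrWWWW ⇒ rrrrrurnrWWWW   [W -> n]
rrrrrurnrWWWW ⇒ rrrrrurnrnWWW   [W -> n]
rrrrrurnrnWWW ⇒ rrrrrurnrnnWW   [W -> n]
rrrrrurnrnnWW ⇒ rrrrrurnrnnnW   [W -> n]
rrrrrurnrnnnW ⇒ rrrrrurnrnnnn   [W -> n]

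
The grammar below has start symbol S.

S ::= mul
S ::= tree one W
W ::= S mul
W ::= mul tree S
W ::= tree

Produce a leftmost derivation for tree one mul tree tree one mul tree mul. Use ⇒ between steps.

S ⇒ tree one W   [S ::= tree one W]
tree one W ⇒ tree one mul tree S   [W ::= mul tree S]
tree one mul tree S ⇒ tree one mul tree tree one W   [S ::= tree one W]
tree one mul tree tree one W ⇒ tree one mul tree tree one mul tree S   [W ::= mul tree S]
tree one mul tree tree one mul tree S ⇒ tree one mul tree tree one mul tree mul   [S ::= mul]

S ⇒ tree one W ⇒ tree one mul tree S ⇒ tree one mul tree tree one W ⇒ tree one mul tree tree one mul tree S ⇒ tree one mul tree tree one mul tree mul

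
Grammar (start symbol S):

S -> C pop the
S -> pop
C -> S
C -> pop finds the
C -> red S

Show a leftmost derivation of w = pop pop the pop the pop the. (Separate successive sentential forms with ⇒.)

S ⇒ C pop the   [S -> C pop the]
C pop the ⇒ S pop the   [C -> S]
S pop the ⇒ C pop the pop the   [S -> C pop the]
C pop the pop the ⇒ S pop the pop the   [C -> S]
S pop the pop the ⇒ C pop the pop the pop the   [S -> C pop the]
C pop the pop the pop the ⇒ S pop the pop the pop the   [C -> S]
S pop the pop the pop the ⇒ pop pop the pop the pop the   [S -> pop]

S ⇒ C pop the ⇒ S pop the ⇒ C pop the pop the ⇒ S pop the pop the ⇒ C pop the pop the pop the ⇒ S pop the pop the pop the ⇒ pop pop the pop the pop the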